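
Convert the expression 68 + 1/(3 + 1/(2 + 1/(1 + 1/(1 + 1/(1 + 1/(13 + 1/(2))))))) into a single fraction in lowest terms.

Work from the innermost term outward:
Start with 2.
13 + 1/(2/1) = 13 + 1/2 = 27/2
1 + 1/(27/2) = 1 + 2/27 = 29/27
1 + 1/(29/27) = 1 + 27/29 = 56/29
1 + 1/(56/29) = 1 + 29/56 = 85/56
2 + 1/(85/56) = 2 + 56/85 = 226/85
3 + 1/(226/85) = 3 + 85/226 = 763/226
68 + 1/(763/226) = 68 + 226/763 = 52110/763

52110/763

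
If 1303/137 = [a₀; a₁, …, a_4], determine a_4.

3

1303 ÷ 137 → quotient 9, remainder 70
137 ÷ 70 → quotient 1, remainder 67
70 ÷ 67 → quotient 1, remainder 3
67 ÷ 3 → quotient 22, remainder 1
3 ÷ 1 → quotient 3, remainder 0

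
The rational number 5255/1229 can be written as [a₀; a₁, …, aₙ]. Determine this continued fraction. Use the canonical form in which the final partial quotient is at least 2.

[4; 3, 1, 1, 1, 2, 42]

⌊5255/1229⌋ = 4, remainder 339
⌊1229/339⌋ = 3, remainder 212
⌊339/212⌋ = 1, remainder 127
⌊212/127⌋ = 1, remainder 85
⌊127/85⌋ = 1, remainder 42
⌊85/42⌋ = 2, remainder 1
⌊42/1⌋ = 42, remainder 0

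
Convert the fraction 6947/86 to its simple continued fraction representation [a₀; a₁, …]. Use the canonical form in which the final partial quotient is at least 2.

[80; 1, 3, 1, 1, 9]

Run the Euclidean algorithm, recording each quotient:
⌊6947/86⌋ = 80, remainder 67
⌊86/67⌋ = 1, remainder 19
⌊67/19⌋ = 3, remainder 10
⌊19/10⌋ = 1, remainder 9
⌊10/9⌋ = 1, remainder 1
⌊9/1⌋ = 9, remainder 0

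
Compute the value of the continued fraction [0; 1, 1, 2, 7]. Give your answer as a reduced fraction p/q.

Build up convergents one term at a time:
a_0 = 0: 0/1
a_1 = 1: 1/1
a_2 = 1: 1/2
a_3 = 2: 3/5
a_4 = 7: 22/37

22/37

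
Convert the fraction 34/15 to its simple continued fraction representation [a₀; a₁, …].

Run the Euclidean algorithm, recording each quotient:
34 ÷ 15 → quotient 2, remainder 4
15 ÷ 4 → quotient 3, remainder 3
4 ÷ 3 → quotient 1, remainder 1
3 ÷ 1 → quotient 3, remainder 0

[2; 3, 1, 3]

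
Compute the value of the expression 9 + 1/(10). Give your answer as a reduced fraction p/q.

Start with 10.
9 + 1/(10/1) = 9 + 1/10 = 91/10

91/10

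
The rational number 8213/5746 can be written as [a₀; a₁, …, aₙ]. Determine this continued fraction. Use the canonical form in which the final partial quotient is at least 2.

[1; 2, 3, 26, 5, 6]

Run the Euclidean algorithm, recording each quotient:
8213 = 1·5746 + 2467, so a_0 = 1
5746 = 2·2467 + 812, so a_1 = 2
2467 = 3·812 + 31, so a_2 = 3
812 = 26·31 + 6, so a_3 = 26
31 = 5·6 + 1, so a_4 = 5
6 = 6·1 + 0, so a_5 = 6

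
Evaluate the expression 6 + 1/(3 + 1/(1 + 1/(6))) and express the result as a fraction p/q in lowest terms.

169/27

a_0 = 6: 6/1
a_1 = 3: 19/3
a_2 = 1: 25/4
a_3 = 6: 169/27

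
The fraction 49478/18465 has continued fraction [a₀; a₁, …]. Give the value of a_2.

⌊49478/18465⌋ = 2, remainder 12548
⌊18465/12548⌋ = 1, remainder 5917
⌊12548/5917⌋ = 2, remainder 714

2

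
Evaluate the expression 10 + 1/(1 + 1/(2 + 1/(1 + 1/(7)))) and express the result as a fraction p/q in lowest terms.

Start with 7.
1 + 1/(7/1) = 1 + 1/7 = 8/7
2 + 1/(8/7) = 2 + 7/8 = 23/8
1 + 1/(23/8) = 1 + 8/23 = 31/23
10 + 1/(31/23) = 10 + 23/31 = 333/31

333/31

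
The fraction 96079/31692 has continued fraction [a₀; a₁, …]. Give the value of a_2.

1

96079 = 3·31692 + 1003, so a_0 = 3
31692 = 31·1003 + 599, so a_1 = 31
1003 = 1·599 + 404, so a_2 = 1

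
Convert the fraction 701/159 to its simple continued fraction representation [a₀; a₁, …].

701 = 4·159 + 65, so a_0 = 4
159 = 2·65 + 29, so a_1 = 2
65 = 2·29 + 7, so a_2 = 2
29 = 4·7 + 1, so a_3 = 4
7 = 7·1 + 0, so a_4 = 7

[4; 2, 2, 4, 7]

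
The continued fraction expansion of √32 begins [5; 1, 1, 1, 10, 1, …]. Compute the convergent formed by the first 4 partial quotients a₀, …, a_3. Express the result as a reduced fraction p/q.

Start with 1.
1 + 1/(1/1) = 1 + 1/1 = 2/1
1 + 1/(2/1) = 1 + 1/2 = 3/2
5 + 1/(3/2) = 5 + 2/3 = 17/3

17/3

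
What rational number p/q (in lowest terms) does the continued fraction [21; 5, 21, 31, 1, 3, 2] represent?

Start with 2.
3 + 1/(2/1) = 3 + 1/2 = 7/2
1 + 1/(7/2) = 1 + 2/7 = 9/7
31 + 1/(9/7) = 31 + 7/9 = 286/9
21 + 1/(286/9) = 21 + 9/286 = 6015/286
5 + 1/(6015/286) = 5 + 286/6015 = 30361/6015
21 + 1/(30361/6015) = 21 + 6015/30361 = 643596/30361

643596/30361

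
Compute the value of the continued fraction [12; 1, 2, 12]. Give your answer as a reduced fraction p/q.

469/37

Work from the innermost term outward:
Start with 12.
2 + 1/(12/1) = 2 + 1/12 = 25/12
1 + 1/(25/12) = 1 + 12/25 = 37/25
12 + 1/(37/25) = 12 + 25/37 = 469/37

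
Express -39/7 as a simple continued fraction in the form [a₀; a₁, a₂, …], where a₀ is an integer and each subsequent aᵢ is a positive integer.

Apply division with remainder until the remainder is 0:
-39 = -6·7 + 3, so a_0 = -6
7 = 2·3 + 1, so a_1 = 2
3 = 3·1 + 0, so a_2 = 3

[-6; 2, 3]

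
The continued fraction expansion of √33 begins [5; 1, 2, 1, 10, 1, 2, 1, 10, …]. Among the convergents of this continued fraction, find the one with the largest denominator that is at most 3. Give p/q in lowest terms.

17/3

a_0 = 5: 5/1  (≤ bound)
a_1 = 1: 6/1  (≤ bound)
a_2 = 2: 17/3  (≤ bound)
a_3 = 1: 23/4  (> 3, stop)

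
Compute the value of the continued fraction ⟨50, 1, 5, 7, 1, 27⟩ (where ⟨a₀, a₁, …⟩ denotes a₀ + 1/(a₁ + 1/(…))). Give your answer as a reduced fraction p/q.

69443/1366

a_0 = 50: 50/1
a_1 = 1: 51/1
a_2 = 5: 305/6
a_3 = 7: 2186/43
a_4 = 1: 2491/49
a_5 = 27: 69443/1366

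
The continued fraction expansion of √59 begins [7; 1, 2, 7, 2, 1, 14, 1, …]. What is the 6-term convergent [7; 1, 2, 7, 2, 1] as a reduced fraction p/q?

530/69

Compute successive convergents:
a_0 = 7: 7/1
a_1 = 1: 8/1
a_2 = 2: 23/3
a_3 = 7: 169/22
a_4 = 2: 361/47
a_5 = 1: 530/69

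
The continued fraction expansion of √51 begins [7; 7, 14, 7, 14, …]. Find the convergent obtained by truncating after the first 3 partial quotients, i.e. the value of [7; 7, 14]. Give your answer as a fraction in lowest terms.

Compute successive convergents:
a_0 = 7: 7/1
a_1 = 7: 50/7
a_2 = 14: 707/99

707/99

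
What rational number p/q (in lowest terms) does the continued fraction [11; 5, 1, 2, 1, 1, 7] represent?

3386/303

a_0 = 11: 11/1
a_1 = 5: 56/5
a_2 = 1: 67/6
a_3 = 2: 190/17
a_4 = 1: 257/23
a_5 = 1: 447/40
a_6 = 7: 3386/303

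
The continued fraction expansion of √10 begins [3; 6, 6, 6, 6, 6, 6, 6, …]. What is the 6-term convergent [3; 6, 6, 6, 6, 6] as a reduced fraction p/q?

27379/8658

Use the convergent recurrence hₖ = aₖ·hₖ₋₁ + hₖ₋₂ (and likewise for the denominators kₖ):
a_0 = 3: 3/1
a_1 = 6: 19/6
a_2 = 6: 117/37
a_3 = 6: 721/228
a_4 = 6: 4443/1405
a_5 = 6: 27379/8658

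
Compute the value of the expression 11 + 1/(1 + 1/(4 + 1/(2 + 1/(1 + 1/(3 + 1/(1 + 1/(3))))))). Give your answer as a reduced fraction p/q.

3355/284

a_0 = 11: 11/1
a_1 = 1: 12/1
a_2 = 4: 59/5
a_3 = 2: 130/11
a_4 = 1: 189/16
a_5 = 3: 697/59
a_6 = 1: 886/75
a_7 = 3: 3355/284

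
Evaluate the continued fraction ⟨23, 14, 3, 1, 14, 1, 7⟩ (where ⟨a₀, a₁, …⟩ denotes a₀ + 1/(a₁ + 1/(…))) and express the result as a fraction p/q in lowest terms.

164421/7127

Start with 7.
1 + 1/(7/1) = 1 + 1/7 = 8/7
14 + 1/(8/7) = 14 + 7/8 = 119/8
1 + 1/(119/8) = 1 + 8/119 = 127/119
3 + 1/(127/119) = 3 + 119/127 = 500/127
14 + 1/(500/127) = 14 + 127/500 = 7127/500
23 + 1/(7127/500) = 23 + 500/7127 = 164421/7127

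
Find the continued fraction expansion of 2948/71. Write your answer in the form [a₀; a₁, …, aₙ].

2948 ÷ 71 → quotient 41, remainder 37
71 ÷ 37 → quotient 1, remainder 34
37 ÷ 34 → quotient 1, remainder 3
34 ÷ 3 → quotient 11, remainder 1
3 ÷ 1 → quotient 3, remainder 0

[41; 1, 1, 11, 3]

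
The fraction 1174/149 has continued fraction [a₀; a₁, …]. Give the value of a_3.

1174 ÷ 149 → quotient 7, remainder 131
149 ÷ 131 → quotient 1, remainder 18
131 ÷ 18 → quotient 7, remainder 5
18 ÷ 5 → quotient 3, remainder 3

3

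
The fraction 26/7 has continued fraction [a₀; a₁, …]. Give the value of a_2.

2

Apply division with remainder until the remainder is 0:
⌊26/7⌋ = 3, remainder 5
⌊7/5⌋ = 1, remainder 2
⌊5/2⌋ = 2, remainder 1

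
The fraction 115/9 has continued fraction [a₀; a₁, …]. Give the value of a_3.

Run the Euclidean algorithm, recording each quotient:
115 = 12·9 + 7, so a_0 = 12
9 = 1·7 + 2, so a_1 = 1
7 = 3·2 + 1, so a_2 = 3
2 = 2·1 + 0, so a_3 = 2

2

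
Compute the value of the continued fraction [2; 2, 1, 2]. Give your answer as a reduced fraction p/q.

a_0 = 2: 2/1
a_1 = 2: 5/2
a_2 = 1: 7/3
a_3 = 2: 19/8

19/8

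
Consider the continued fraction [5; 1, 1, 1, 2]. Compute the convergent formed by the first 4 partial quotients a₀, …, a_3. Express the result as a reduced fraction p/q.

Start with 1.
1 + 1/(1/1) = 1 + 1/1 = 2/1
1 + 1/(2/1) = 1 + 1/2 = 3/2
5 + 1/(3/2) = 5 + 2/3 = 17/3

17/3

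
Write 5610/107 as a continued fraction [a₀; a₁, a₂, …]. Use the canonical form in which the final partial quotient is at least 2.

5610 ÷ 107 → quotient 52, remainder 46
107 ÷ 46 → quotient 2, remainder 15
46 ÷ 15 → quotient 3, remainder 1
15 ÷ 1 → quotient 15, remainder 0

[52; 2, 3, 15]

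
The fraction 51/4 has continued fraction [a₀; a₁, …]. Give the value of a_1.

51 ÷ 4 → quotient 12, remainder 3
4 ÷ 3 → quotient 1, remainder 1

1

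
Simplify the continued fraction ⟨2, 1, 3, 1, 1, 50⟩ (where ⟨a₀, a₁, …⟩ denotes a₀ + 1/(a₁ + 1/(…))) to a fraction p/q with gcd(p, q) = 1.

1264/455

Work from the innermost term outward:
Start with 50.
1 + 1/(50/1) = 1 + 1/50 = 51/50
1 + 1/(51/50) = 1 + 50/51 = 101/51
3 + 1/(101/51) = 3 + 51/101 = 354/101
1 + 1/(354/101) = 1 + 101/354 = 455/354
2 + 1/(455/354) = 2 + 354/455 = 1264/455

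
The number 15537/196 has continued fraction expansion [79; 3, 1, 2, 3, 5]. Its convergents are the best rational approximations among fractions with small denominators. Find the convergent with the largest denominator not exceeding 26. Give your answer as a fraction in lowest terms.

List convergents until the denominator exceeds the bound:
a_0 = 79: 79/1  (≤ bound)
a_1 = 3: 238/3  (≤ bound)
a_2 = 1: 317/4  (≤ bound)
a_3 = 2: 872/11  (≤ bound)
a_4 = 3: 2933/37  (> 26, stop)

872/11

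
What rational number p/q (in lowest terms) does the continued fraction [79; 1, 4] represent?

a_0 = 79: 79/1
a_1 = 1: 80/1
a_2 = 4: 399/5

399/5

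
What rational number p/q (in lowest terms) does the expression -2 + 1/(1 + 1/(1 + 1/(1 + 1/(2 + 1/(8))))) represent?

-92/67

Collapse the nested fraction from the inside out:
Start with 8.
2 + 1/(8/1) = 2 + 1/8 = 17/8
1 + 1/(17/8) = 1 + 8/17 = 25/17
1 + 1/(25/17) = 1 + 17/25 = 42/25
1 + 1/(42/25) = 1 + 25/42 = 67/42
-2 + 1/(67/42) = -2 + 42/67 = -92/67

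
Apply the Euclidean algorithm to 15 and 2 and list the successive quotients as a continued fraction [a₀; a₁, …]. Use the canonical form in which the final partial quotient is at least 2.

15 = 7·2 + 1, so a_0 = 7
2 = 2·1 + 0, so a_1 = 2

[7; 2]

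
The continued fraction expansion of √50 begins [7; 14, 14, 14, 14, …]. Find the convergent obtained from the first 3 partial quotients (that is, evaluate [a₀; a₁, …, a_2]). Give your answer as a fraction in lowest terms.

1393/197

a_0 = 7: 7/1
a_1 = 14: 99/14
a_2 = 14: 1393/197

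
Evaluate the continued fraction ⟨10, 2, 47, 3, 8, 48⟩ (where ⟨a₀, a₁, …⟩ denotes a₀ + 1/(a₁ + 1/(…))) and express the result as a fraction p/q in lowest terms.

1207476/115055

Start with 48.
8 + 1/(48/1) = 8 + 1/48 = 385/48
3 + 1/(385/48) = 3 + 48/385 = 1203/385
47 + 1/(1203/385) = 47 + 385/1203 = 56926/1203
2 + 1/(56926/1203) = 2 + 1203/56926 = 115055/56926
10 + 1/(115055/56926) = 10 + 56926/115055 = 1207476/115055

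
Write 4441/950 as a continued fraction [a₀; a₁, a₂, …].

Repeatedly divide and take the remainder:
4441 = 4·950 + 641, so a_0 = 4
950 = 1·641 + 309, so a_1 = 1
641 = 2·309 + 23, so a_2 = 2
309 = 13·23 + 10, so a_3 = 13
23 = 2·10 + 3, so a_4 = 2
10 = 3·3 + 1, so a_5 = 3
3 = 3·1 + 0, so a_6 = 3

[4; 1, 2, 13, 2, 3, 3]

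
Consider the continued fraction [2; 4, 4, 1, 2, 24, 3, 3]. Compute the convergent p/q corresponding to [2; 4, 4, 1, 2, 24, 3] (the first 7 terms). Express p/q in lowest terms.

9777/4370

Start with 3.
24 + 1/(3/1) = 24 + 1/3 = 73/3
2 + 1/(73/3) = 2 + 3/73 = 149/73
1 + 1/(149/73) = 1 + 73/149 = 222/149
4 + 1/(222/149) = 4 + 149/222 = 1037/222
4 + 1/(1037/222) = 4 + 222/1037 = 4370/1037
2 + 1/(4370/1037) = 2 + 1037/4370 = 9777/4370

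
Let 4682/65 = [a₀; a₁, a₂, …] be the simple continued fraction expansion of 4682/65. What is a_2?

Repeatedly divide and take the remainder:
⌊4682/65⌋ = 72, remainder 2
⌊65/2⌋ = 32, remainder 1
⌊2/1⌋ = 2, remainder 0

2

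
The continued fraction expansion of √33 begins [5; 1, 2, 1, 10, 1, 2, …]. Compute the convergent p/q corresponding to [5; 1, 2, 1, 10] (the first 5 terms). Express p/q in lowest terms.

Compute successive convergents:
a_0 = 5: 5/1
a_1 = 1: 6/1
a_2 = 2: 17/3
a_3 = 1: 23/4
a_4 = 10: 247/43

247/43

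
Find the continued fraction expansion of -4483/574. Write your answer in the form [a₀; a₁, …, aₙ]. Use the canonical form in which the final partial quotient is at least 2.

⌊-4483/574⌋ = -8, remainder 109
⌊574/109⌋ = 5, remainder 29
⌊109/29⌋ = 3, remainder 22
⌊29/22⌋ = 1, remainder 7
⌊22/7⌋ = 3, remainder 1
⌊7/1⌋ = 7, remainder 0

[-8; 5, 3, 1, 3, 7]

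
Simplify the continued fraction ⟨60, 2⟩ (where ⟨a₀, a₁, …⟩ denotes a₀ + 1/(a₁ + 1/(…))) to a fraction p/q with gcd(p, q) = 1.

a_0 = 60: 60/1
a_1 = 2: 121/2

121/2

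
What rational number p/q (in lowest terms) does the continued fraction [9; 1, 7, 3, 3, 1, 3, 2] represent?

9109/922

Start with 2.
3 + 1/(2/1) = 3 + 1/2 = 7/2
1 + 1/(7/2) = 1 + 2/7 = 9/7
3 + 1/(9/7) = 3 + 7/9 = 34/9
3 + 1/(34/9) = 3 + 9/34 = 111/34
7 + 1/(111/34) = 7 + 34/111 = 811/111
1 + 1/(811/111) = 1 + 111/811 = 922/811
9 + 1/(922/811) = 9 + 811/922 = 9109/922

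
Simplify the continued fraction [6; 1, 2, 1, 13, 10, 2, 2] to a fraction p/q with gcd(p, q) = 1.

19427/2880

a_0 = 6: 6/1
a_1 = 1: 7/1
a_2 = 2: 20/3
a_3 = 1: 27/4
a_4 = 13: 371/55
a_5 = 10: 3737/554
a_6 = 2: 7845/1163
a_7 = 2: 19427/2880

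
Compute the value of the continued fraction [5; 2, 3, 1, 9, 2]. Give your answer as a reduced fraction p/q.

1007/185

a_0 = 5: 5/1
a_1 = 2: 11/2
a_2 = 3: 38/7
a_3 = 1: 49/9
a_4 = 9: 479/88
a_5 = 2: 1007/185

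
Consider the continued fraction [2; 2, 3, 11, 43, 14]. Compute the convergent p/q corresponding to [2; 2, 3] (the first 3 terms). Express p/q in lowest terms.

17/7

a_0 = 2: 2/1
a_1 = 2: 5/2
a_2 = 3: 17/7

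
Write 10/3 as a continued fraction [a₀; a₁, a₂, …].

[3; 3]

⌊10/3⌋ = 3, remainder 1
⌊3/1⌋ = 3, remainder 0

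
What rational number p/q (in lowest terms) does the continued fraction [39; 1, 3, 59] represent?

9421/237

a_0 = 39: 39/1
a_1 = 1: 40/1
a_2 = 3: 159/4
a_3 = 59: 9421/237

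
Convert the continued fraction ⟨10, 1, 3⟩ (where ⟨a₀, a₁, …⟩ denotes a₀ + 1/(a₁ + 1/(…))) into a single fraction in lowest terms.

Start with 3.
1 + 1/(3/1) = 1 + 1/3 = 4/3
10 + 1/(4/3) = 10 + 3/4 = 43/4

43/4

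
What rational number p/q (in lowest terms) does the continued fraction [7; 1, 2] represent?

23/3

Start with 2.
1 + 1/(2/1) = 1 + 1/2 = 3/2
7 + 1/(3/2) = 7 + 2/3 = 23/3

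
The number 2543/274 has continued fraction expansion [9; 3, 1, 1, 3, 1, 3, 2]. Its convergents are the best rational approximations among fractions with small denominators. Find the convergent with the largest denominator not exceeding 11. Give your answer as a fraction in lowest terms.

65/7

a_0 = 9: 9/1  (≤ bound)
a_1 = 3: 28/3  (≤ bound)
a_2 = 1: 37/4  (≤ bound)
a_3 = 1: 65/7  (≤ bound)
a_4 = 3: 232/25  (> 11, stop)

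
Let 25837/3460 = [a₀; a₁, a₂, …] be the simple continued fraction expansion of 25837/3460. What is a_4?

2

Repeatedly divide and take the remainder:
25837 = 7·3460 + 1617, so a_0 = 7
3460 = 2·1617 + 226, so a_1 = 2
1617 = 7·226 + 35, so a_2 = 7
226 = 6·35 + 16, so a_3 = 6
35 = 2·16 + 3, so a_4 = 2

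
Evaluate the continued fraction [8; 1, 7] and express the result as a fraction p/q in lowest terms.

Start with 7.
1 + 1/(7/1) = 1 + 1/7 = 8/7
8 + 1/(8/7) = 8 + 7/8 = 71/8

71/8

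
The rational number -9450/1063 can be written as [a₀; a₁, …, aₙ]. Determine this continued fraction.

Repeatedly divide and take the remainder:
-9450 ÷ 1063 → quotient -9, remainder 117
1063 ÷ 117 → quotient 9, remainder 10
117 ÷ 10 → quotient 11, remainder 7
10 ÷ 7 → quotient 1, remainder 3
7 ÷ 3 → quotient 2, remainder 1
3 ÷ 1 → quotient 3, remainder 0

[-9; 9, 11, 1, 2, 3]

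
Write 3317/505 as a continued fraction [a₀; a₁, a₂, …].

[6; 1, 1, 3, 6, 3, 1, 2]

Repeatedly divide and take the remainder:
3317 = 6·505 + 287, so a_0 = 6
505 = 1·287 + 218, so a_1 = 1
287 = 1·218 + 69, so a_2 = 1
218 = 3·69 + 11, so a_3 = 3
69 = 6·11 + 3, so a_4 = 6
11 = 3·3 + 2, so a_5 = 3
3 = 1·2 + 1, so a_6 = 1
2 = 2·1 + 0, so a_7 = 2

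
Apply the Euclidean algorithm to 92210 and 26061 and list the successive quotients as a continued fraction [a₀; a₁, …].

[3; 1, 1, 6, 26, 4, 2, 8]

⌊92210/26061⌋ = 3, remainder 14027
⌊26061/14027⌋ = 1, remainder 12034
⌊14027/12034⌋ = 1, remainder 1993
⌊12034/1993⌋ = 6, remainder 76
⌊1993/76⌋ = 26, remainder 17
⌊76/17⌋ = 4, remainder 8
⌊17/8⌋ = 2, remainder 1
⌊8/1⌋ = 8, remainder 0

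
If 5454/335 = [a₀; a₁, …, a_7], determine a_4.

⌊5454/335⌋ = 16, remainder 94
⌊335/94⌋ = 3, remainder 53
⌊94/53⌋ = 1, remainder 41
⌊53/41⌋ = 1, remainder 12
⌊41/12⌋ = 3, remainder 5

3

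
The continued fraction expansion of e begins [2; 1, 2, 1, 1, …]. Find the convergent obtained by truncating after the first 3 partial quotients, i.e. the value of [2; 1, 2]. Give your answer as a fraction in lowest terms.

Work from the innermost term outward:
Start with 2.
1 + 1/(2/1) = 1 + 1/2 = 3/2
2 + 1/(3/2) = 2 + 2/3 = 8/3

8/3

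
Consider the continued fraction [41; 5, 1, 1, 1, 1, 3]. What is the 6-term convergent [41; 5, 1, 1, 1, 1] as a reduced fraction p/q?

Compute successive convergents:
a_0 = 41: 41/1
a_1 = 5: 206/5
a_2 = 1: 247/6
a_3 = 1: 453/11
a_4 = 1: 700/17
a_5 = 1: 1153/28

1153/28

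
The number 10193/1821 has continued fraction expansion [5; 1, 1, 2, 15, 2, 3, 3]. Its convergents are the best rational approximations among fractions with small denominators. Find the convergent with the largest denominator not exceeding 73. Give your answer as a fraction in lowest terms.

28/5

List convergents until the denominator exceeds the bound:
a_0 = 5: 5/1  (≤ bound)
a_1 = 1: 6/1  (≤ bound)
a_2 = 1: 11/2  (≤ bound)
a_3 = 2: 28/5  (≤ bound)
a_4 = 15: 431/77  (> 73, stop)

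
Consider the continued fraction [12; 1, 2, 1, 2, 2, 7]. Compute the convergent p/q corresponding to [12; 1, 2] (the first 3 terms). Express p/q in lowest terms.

Start with 2.
1 + 1/(2/1) = 1 + 1/2 = 3/2
12 + 1/(3/2) = 12 + 2/3 = 38/3

38/3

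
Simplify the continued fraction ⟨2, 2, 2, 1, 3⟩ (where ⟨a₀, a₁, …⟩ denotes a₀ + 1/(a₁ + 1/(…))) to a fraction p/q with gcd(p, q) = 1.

Collapse the nested fraction from the inside out:
Start with 3.
1 + 1/(3/1) = 1 + 1/3 = 4/3
2 + 1/(4/3) = 2 + 3/4 = 11/4
2 + 1/(11/4) = 2 + 4/11 = 26/11
2 + 1/(26/11) = 2 + 11/26 = 63/26

63/26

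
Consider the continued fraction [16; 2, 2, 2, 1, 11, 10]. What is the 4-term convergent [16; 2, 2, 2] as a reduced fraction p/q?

Work from the innermost term outward:
Start with 2.
2 + 1/(2/1) = 2 + 1/2 = 5/2
2 + 1/(5/2) = 2 + 2/5 = 12/5
16 + 1/(12/5) = 16 + 5/12 = 197/12

197/12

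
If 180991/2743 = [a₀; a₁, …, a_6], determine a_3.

⌊180991/2743⌋ = 65, remainder 2696
⌊2743/2696⌋ = 1, remainder 47
⌊2696/47⌋ = 57, remainder 17
⌊47/17⌋ = 2, remainder 13

2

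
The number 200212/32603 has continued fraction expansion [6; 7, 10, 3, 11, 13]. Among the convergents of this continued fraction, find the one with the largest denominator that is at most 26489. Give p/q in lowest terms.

a_0 = 6: 6/1  (≤ bound)
a_1 = 7: 43/7  (≤ bound)
a_2 = 10: 436/71  (≤ bound)
a_3 = 3: 1351/220  (≤ bound)
a_4 = 11: 15297/2491  (≤ bound)
a_5 = 13: 200212/32603  (> 26489, stop)

15297/2491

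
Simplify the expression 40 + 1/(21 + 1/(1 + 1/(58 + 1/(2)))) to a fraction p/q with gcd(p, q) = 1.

a_0 = 40: 40/1
a_1 = 21: 841/21
a_2 = 1: 881/22
a_3 = 58: 51939/1297
a_4 = 2: 104759/2616

104759/2616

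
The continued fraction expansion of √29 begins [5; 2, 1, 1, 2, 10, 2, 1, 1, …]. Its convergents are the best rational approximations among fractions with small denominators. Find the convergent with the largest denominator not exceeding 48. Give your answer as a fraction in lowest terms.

a_0 = 5: 5/1  (≤ bound)
a_1 = 2: 11/2  (≤ bound)
a_2 = 1: 16/3  (≤ bound)
a_3 = 1: 27/5  (≤ bound)
a_4 = 2: 70/13  (≤ bound)
a_5 = 10: 727/135  (> 48, stop)

70/13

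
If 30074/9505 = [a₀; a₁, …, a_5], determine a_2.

10

⌊30074/9505⌋ = 3, remainder 1559
⌊9505/1559⌋ = 6, remainder 151
⌊1559/151⌋ = 10, remainder 49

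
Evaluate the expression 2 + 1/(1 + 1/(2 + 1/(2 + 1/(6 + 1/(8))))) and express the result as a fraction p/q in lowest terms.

Start with 8.
6 + 1/(8/1) = 6 + 1/8 = 49/8
2 + 1/(49/8) = 2 + 8/49 = 106/49
2 + 1/(106/49) = 2 + 49/106 = 261/106
1 + 1/(261/106) = 1 + 106/261 = 367/261
2 + 1/(367/261) = 2 + 261/367 = 995/367

995/367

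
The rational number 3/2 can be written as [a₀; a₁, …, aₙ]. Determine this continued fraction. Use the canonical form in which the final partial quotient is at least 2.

Run the Euclidean algorithm, recording each quotient:
⌊3/2⌋ = 1, remainder 1
⌊2/1⌋ = 2, remainder 0

[1; 2]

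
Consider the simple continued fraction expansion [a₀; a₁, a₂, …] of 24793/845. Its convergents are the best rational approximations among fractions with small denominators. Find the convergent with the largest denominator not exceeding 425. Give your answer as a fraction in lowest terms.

7834/267

List convergents until the denominator exceeds the bound:
a_0 = 29: 29/1  (≤ bound)
a_1 = 2: 59/2  (≤ bound)
a_2 = 1: 88/3  (≤ bound)
a_3 = 14: 1291/44  (≤ bound)
a_4 = 6: 7834/267  (≤ bound)
a_5 = 3: 24793/845  (> 425, stop)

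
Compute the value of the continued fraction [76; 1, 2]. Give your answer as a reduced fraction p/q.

Compute successive convergents:
a_0 = 76: 76/1
a_1 = 1: 77/1
a_2 = 2: 230/3

230/3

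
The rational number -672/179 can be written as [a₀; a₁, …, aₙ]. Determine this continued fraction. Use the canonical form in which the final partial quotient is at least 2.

⌊-672/179⌋ = -4, remainder 44
⌊179/44⌋ = 4, remainder 3
⌊44/3⌋ = 14, remainder 2
⌊3/2⌋ = 1, remainder 1
⌊2/1⌋ = 2, remainder 0

[-4; 4, 14, 1, 2]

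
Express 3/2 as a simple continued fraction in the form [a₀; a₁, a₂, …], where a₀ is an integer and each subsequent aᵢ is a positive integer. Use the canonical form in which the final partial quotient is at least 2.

3 = 1·2 + 1, so a_0 = 1
2 = 2·1 + 0, so a_1 = 2

[1; 2]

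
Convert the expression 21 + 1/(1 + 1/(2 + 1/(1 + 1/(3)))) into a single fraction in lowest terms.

326/15

Build up convergents one term at a time:
a_0 = 21: 21/1
a_1 = 1: 22/1
a_2 = 2: 65/3
a_3 = 1: 87/4
a_4 = 3: 326/15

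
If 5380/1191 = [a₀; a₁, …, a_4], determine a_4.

41

Repeatedly divide and take the remainder:
5380 = 4·1191 + 616, so a_0 = 4
1191 = 1·616 + 575, so a_1 = 1
616 = 1·575 + 41, so a_2 = 1
575 = 14·41 + 1, so a_3 = 14
41 = 41·1 + 0, so a_4 = 41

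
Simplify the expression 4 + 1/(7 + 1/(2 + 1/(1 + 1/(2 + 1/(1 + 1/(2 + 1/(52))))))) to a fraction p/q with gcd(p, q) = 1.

Work from the innermost term outward:
Start with 52.
2 + 1/(52/1) = 2 + 1/52 = 105/52
1 + 1/(105/52) = 1 + 52/105 = 157/105
2 + 1/(157/105) = 2 + 105/157 = 419/157
1 + 1/(419/157) = 1 + 157/419 = 576/419
2 + 1/(576/419) = 2 + 419/576 = 1571/576
7 + 1/(1571/576) = 7 + 576/1571 = 11573/1571
4 + 1/(11573/1571) = 4 + 1571/11573 = 47863/11573

47863/11573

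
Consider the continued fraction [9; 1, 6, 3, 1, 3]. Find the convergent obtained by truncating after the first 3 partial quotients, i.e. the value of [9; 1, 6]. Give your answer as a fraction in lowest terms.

69/7

Starting at the tail and folding back:
Start with 6.
1 + 1/(6/1) = 1 + 1/6 = 7/6
9 + 1/(7/6) = 9 + 6/7 = 69/7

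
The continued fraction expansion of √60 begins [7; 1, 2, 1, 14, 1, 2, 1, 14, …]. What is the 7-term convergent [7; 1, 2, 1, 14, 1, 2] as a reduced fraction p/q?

1433/185

a_0 = 7: 7/1
a_1 = 1: 8/1
a_2 = 2: 23/3
a_3 = 1: 31/4
a_4 = 14: 457/59
a_5 = 1: 488/63
a_6 = 2: 1433/185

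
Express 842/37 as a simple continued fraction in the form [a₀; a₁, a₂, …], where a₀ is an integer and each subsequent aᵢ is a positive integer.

[22; 1, 3, 9]

Apply division with remainder until the remainder is 0:
842 = 22·37 + 28, so a_0 = 22
37 = 1·28 + 9, so a_1 = 1
28 = 3·9 + 1, so a_2 = 3
9 = 9·1 + 0, so a_3 = 9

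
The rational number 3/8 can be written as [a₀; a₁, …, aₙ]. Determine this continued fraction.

[0; 2, 1, 2]

3 ÷ 8 → quotient 0, remainder 3
8 ÷ 3 → quotient 2, remainder 2
3 ÷ 2 → quotient 1, remainder 1
2 ÷ 1 → quotient 2, remainder 0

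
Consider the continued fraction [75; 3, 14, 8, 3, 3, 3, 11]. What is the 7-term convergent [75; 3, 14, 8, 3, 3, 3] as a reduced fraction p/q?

894944/11881

Start with 3.
3 + 1/(3/1) = 3 + 1/3 = 10/3
3 + 1/(10/3) = 3 + 3/10 = 33/10
8 + 1/(33/10) = 8 + 10/33 = 274/33
14 + 1/(274/33) = 14 + 33/274 = 3869/274
3 + 1/(3869/274) = 3 + 274/3869 = 11881/3869
75 + 1/(11881/3869) = 75 + 3869/11881 = 894944/11881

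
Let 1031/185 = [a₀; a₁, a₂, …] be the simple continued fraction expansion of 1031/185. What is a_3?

1031 = 5·185 + 106, so a_0 = 5
185 = 1·106 + 79, so a_1 = 1
106 = 1·79 + 27, so a_2 = 1
79 = 2·27 + 25, so a_3 = 2

2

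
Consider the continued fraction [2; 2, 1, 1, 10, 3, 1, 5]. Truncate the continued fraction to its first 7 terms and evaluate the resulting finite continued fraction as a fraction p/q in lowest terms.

520/217

Start with 1.
3 + 1/(1/1) = 3 + 1/1 = 4/1
10 + 1/(4/1) = 10 + 1/4 = 41/4
1 + 1/(41/4) = 1 + 4/41 = 45/41
1 + 1/(45/41) = 1 + 41/45 = 86/45
2 + 1/(86/45) = 2 + 45/86 = 217/86
2 + 1/(217/86) = 2 + 86/217 = 520/217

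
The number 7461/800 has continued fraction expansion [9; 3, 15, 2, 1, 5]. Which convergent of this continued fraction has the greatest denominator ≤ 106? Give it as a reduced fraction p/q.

886/95

List convergents until the denominator exceeds the bound:
a_0 = 9: 9/1  (≤ bound)
a_1 = 3: 28/3  (≤ bound)
a_2 = 15: 429/46  (≤ bound)
a_3 = 2: 886/95  (≤ bound)
a_4 = 1: 1315/141  (> 106, stop)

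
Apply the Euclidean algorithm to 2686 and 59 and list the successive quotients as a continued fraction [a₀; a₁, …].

⌊2686/59⌋ = 45, remainder 31
⌊59/31⌋ = 1, remainder 28
⌊31/28⌋ = 1, remainder 3
⌊28/3⌋ = 9, remainder 1
⌊3/1⌋ = 3, remainder 0

[45; 1, 1, 9, 3]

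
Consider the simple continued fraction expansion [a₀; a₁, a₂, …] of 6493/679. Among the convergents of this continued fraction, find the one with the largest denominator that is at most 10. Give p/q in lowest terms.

67/7

a_0 = 9: 9/1  (≤ bound)
a_1 = 1: 10/1  (≤ bound)
a_2 = 1: 19/2  (≤ bound)
a_3 = 3: 67/7  (≤ bound)
a_4 = 2: 153/16  (> 10, stop)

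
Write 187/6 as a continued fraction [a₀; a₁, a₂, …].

⌊187/6⌋ = 31, remainder 1
⌊6/1⌋ = 6, remainder 0

[31; 6]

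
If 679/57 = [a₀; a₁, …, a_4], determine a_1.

679 ÷ 57 → quotient 11, remainder 52
57 ÷ 52 → quotient 1, remainder 5

1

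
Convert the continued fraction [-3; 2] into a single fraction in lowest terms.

-5/2

Starting at the tail and folding back:
Start with 2.
-3 + 1/(2/1) = -3 + 1/2 = -5/2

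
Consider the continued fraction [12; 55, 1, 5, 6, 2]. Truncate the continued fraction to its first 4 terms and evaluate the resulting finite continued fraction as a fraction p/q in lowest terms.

a_0 = 12: 12/1
a_1 = 55: 661/55
a_2 = 1: 673/56
a_3 = 5: 4026/335

4026/335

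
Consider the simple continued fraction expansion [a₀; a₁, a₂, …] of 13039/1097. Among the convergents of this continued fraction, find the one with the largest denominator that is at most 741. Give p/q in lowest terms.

6050/509

a_0 = 11: 11/1  (≤ bound)
a_1 = 1: 12/1  (≤ bound)
a_2 = 7: 95/8  (≤ bound)
a_3 = 1: 107/9  (≤ bound)
a_4 = 3: 416/35  (≤ bound)
a_5 = 2: 939/79  (≤ bound)
a_6 = 6: 6050/509  (≤ bound)
a_7 = 2: 13039/1097  (> 741, stop)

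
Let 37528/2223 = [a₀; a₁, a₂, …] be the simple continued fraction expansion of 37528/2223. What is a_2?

7

Repeatedly divide and take the remainder:
37528 ÷ 2223 → quotient 16, remainder 1960
2223 ÷ 1960 → quotient 1, remainder 263
1960 ÷ 263 → quotient 7, remainder 119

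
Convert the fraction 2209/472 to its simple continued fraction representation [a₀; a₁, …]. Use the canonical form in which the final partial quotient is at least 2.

Apply division with remainder until the remainder is 0:
⌊2209/472⌋ = 4, remainder 321
⌊472/321⌋ = 1, remainder 151
⌊321/151⌋ = 2, remainder 19
⌊151/19⌋ = 7, remainder 18
⌊19/18⌋ = 1, remainder 1
⌊18/1⌋ = 18, remainder 0

[4; 1, 2, 7, 1, 18]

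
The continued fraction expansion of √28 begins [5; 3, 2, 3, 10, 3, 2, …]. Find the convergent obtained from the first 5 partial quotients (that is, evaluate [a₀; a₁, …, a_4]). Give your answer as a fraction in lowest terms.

Starting at the tail and folding back:
Start with 10.
3 + 1/(10/1) = 3 + 1/10 = 31/10
2 + 1/(31/10) = 2 + 10/31 = 72/31
3 + 1/(72/31) = 3 + 31/72 = 247/72
5 + 1/(247/72) = 5 + 72/247 = 1307/247

1307/247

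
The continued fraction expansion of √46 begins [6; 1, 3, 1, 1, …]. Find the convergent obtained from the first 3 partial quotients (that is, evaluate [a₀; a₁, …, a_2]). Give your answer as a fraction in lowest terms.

27/4

Start with 3.
1 + 1/(3/1) = 1 + 1/3 = 4/3
6 + 1/(4/3) = 6 + 3/4 = 27/4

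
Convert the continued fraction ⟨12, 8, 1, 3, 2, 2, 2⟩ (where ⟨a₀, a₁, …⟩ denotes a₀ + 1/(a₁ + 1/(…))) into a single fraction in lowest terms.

5633/465

Starting at the tail and folding back:
Start with 2.
2 + 1/(2/1) = 2 + 1/2 = 5/2
2 + 1/(5/2) = 2 + 2/5 = 12/5
3 + 1/(12/5) = 3 + 5/12 = 41/12
1 + 1/(41/12) = 1 + 12/41 = 53/41
8 + 1/(53/41) = 8 + 41/53 = 465/53
12 + 1/(465/53) = 12 + 53/465 = 5633/465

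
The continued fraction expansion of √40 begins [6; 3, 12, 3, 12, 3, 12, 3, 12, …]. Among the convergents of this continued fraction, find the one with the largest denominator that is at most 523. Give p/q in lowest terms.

List convergents until the denominator exceeds the bound:
a_0 = 6: 6/1  (≤ bound)
a_1 = 3: 19/3  (≤ bound)
a_2 = 12: 234/37  (≤ bound)
a_3 = 3: 721/114  (≤ bound)
a_4 = 12: 8886/1405  (> 523, stop)

721/114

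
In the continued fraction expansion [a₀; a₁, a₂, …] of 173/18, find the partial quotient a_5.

173 = 9·18 + 11, so a_0 = 9
18 = 1·11 + 7, so a_1 = 1
11 = 1·7 + 4, so a_2 = 1
7 = 1·4 + 3, so a_3 = 1
4 = 1·3 + 1, so a_4 = 1
3 = 3·1 + 0, so a_5 = 3

3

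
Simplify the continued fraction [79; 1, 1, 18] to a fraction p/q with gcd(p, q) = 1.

Start with 18.
1 + 1/(18/1) = 1 + 1/18 = 19/18
1 + 1/(19/18) = 1 + 18/19 = 37/19
79 + 1/(37/19) = 79 + 19/37 = 2942/37

2942/37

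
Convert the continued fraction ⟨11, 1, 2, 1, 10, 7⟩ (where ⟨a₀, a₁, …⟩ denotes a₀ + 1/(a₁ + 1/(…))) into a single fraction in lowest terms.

3582/305

a_0 = 11: 11/1
a_1 = 1: 12/1
a_2 = 2: 35/3
a_3 = 1: 47/4
a_4 = 10: 505/43
a_5 = 7: 3582/305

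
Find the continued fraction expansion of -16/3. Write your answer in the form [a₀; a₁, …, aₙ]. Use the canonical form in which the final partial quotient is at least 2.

-16 = -6·3 + 2, so a_0 = -6
3 = 1·2 + 1, so a_1 = 1
2 = 2·1 + 0, so a_2 = 2

[-6; 1, 2]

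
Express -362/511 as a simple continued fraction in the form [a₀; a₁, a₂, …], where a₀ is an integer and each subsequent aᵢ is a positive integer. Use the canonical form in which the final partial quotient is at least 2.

⌊-362/511⌋ = -1, remainder 149
⌊511/149⌋ = 3, remainder 64
⌊149/64⌋ = 2, remainder 21
⌊64/21⌋ = 3, remainder 1
⌊21/1⌋ = 21, remainder 0

[-1; 3, 2, 3, 21]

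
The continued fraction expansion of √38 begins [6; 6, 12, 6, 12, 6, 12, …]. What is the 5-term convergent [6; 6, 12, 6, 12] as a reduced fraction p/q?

Start with 12.
6 + 1/(12/1) = 6 + 1/12 = 73/12
12 + 1/(73/12) = 12 + 12/73 = 888/73
6 + 1/(888/73) = 6 + 73/888 = 5401/888
6 + 1/(5401/888) = 6 + 888/5401 = 33294/5401

33294/5401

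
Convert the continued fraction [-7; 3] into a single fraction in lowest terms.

-20/3

Start with 3.
-7 + 1/(3/1) = -7 + 1/3 = -20/3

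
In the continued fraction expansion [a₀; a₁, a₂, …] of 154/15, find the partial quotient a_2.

1

⌊154/15⌋ = 10, remainder 4
⌊15/4⌋ = 3, remainder 3
⌊4/3⌋ = 1, remainder 1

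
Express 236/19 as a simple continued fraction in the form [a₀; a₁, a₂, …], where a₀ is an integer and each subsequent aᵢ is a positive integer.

[12; 2, 2, 1, 2]

236 ÷ 19 → quotient 12, remainder 8
19 ÷ 8 → quotient 2, remainder 3
8 ÷ 3 → quotient 2, remainder 2
3 ÷ 2 → quotient 1, remainder 1
2 ÷ 1 → quotient 2, remainder 0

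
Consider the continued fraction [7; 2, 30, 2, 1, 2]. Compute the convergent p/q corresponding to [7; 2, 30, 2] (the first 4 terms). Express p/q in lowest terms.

929/124

Start with 2.
30 + 1/(2/1) = 30 + 1/2 = 61/2
2 + 1/(61/2) = 2 + 2/61 = 124/61
7 + 1/(124/61) = 7 + 61/124 = 929/124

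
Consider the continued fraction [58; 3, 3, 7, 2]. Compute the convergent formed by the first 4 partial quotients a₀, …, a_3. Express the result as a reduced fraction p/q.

4256/73

Compute successive convergents:
a_0 = 58: 58/1
a_1 = 3: 175/3
a_2 = 3: 583/10
a_3 = 7: 4256/73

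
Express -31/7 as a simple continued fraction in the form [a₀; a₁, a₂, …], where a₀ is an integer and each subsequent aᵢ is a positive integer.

-31 ÷ 7 → quotient -5, remainder 4
7 ÷ 4 → quotient 1, remainder 3
4 ÷ 3 → quotient 1, remainder 1
3 ÷ 1 → quotient 3, remainder 0

[-5; 1, 1, 3]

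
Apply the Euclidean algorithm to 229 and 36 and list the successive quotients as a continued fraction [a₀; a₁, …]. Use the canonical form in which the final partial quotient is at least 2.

Run the Euclidean algorithm, recording each quotient:
⌊229/36⌋ = 6, remainder 13
⌊36/13⌋ = 2, remainder 10
⌊13/10⌋ = 1, remainder 3
⌊10/3⌋ = 3, remainder 1
⌊3/1⌋ = 3, remainder 0

[6; 2, 1, 3, 3]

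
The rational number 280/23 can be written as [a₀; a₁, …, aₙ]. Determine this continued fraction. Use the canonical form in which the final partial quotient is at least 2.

[12; 5, 1, 3]

⌊280/23⌋ = 12, remainder 4
⌊23/4⌋ = 5, remainder 3
⌊4/3⌋ = 1, remainder 1
⌊3/1⌋ = 3, remainder 0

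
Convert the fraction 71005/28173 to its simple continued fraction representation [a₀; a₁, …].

71005 ÷ 28173 → quotient 2, remainder 14659
28173 ÷ 14659 → quotient 1, remainder 13514
14659 ÷ 13514 → quotient 1, remainder 1145
13514 ÷ 1145 → quotient 11, remainder 919
1145 ÷ 919 → quotient 1, remainder 226
919 ÷ 226 → quotient 4, remainder 15
226 ÷ 15 → quotient 15, remainder 1
15 ÷ 1 → quotient 15, remainder 0

[2; 1, 1, 11, 1, 4, 15, 15]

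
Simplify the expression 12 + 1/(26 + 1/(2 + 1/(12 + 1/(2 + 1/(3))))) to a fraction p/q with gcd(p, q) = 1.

57697/4793

a_0 = 12: 12/1
a_1 = 26: 313/26
a_2 = 2: 638/53
a_3 = 12: 7969/662
a_4 = 2: 16576/1377
a_5 = 3: 57697/4793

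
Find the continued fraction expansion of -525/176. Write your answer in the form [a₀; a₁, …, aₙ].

[-3; 58, 1, 2]

-525 = -3·176 + 3, so a_0 = -3
176 = 58·3 + 2, so a_1 = 58
3 = 1·2 + 1, so a_2 = 1
2 = 2·1 + 0, so a_3 = 2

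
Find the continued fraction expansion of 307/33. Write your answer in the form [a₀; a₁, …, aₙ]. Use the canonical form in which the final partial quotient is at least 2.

[9; 3, 3, 3]

307 ÷ 33 → quotient 9, remainder 10
33 ÷ 10 → quotient 3, remainder 3
10 ÷ 3 → quotient 3, remainder 1
3 ÷ 1 → quotient 3, remainder 0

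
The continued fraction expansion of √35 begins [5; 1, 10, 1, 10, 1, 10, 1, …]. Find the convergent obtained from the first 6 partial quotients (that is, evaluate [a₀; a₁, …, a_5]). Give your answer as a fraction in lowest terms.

846/143

Use the convergent recurrence hₖ = aₖ·hₖ₋₁ + hₖ₋₂ (and likewise for the denominators kₖ):
a_0 = 5: 5/1
a_1 = 1: 6/1
a_2 = 10: 65/11
a_3 = 1: 71/12
a_4 = 10: 775/131
a_5 = 1: 846/143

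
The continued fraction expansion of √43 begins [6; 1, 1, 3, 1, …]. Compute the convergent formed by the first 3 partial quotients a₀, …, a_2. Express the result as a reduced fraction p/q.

Work from the innermost term outward:
Start with 1.
1 + 1/(1/1) = 1 + 1/1 = 2/1
6 + 1/(2/1) = 6 + 1/2 = 13/2

13/2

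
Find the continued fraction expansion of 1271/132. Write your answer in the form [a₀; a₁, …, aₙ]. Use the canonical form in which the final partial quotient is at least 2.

[9; 1, 1, 1, 2, 3, 1, 3]

Apply division with remainder until the remainder is 0:
1271 ÷ 132 → quotient 9, remainder 83
132 ÷ 83 → quotient 1, remainder 49
83 ÷ 49 → quotient 1, remainder 34
49 ÷ 34 → quotient 1, remainder 15
34 ÷ 15 → quotient 2, remainder 4
15 ÷ 4 → quotient 3, remainder 3
4 ÷ 3 → quotient 1, remainder 1
3 ÷ 1 → quotient 3, remainder 0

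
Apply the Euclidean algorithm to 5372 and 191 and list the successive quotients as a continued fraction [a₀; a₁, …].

[28; 7, 1, 23]

5372 ÷ 191 → quotient 28, remainder 24
191 ÷ 24 → quotient 7, remainder 23
24 ÷ 23 → quotient 1, remainder 1
23 ÷ 1 → quotient 23, remainder 0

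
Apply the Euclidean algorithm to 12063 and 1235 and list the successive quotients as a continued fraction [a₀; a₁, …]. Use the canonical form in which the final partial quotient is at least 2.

[9; 1, 3, 3, 3, 2, 1, 8]

⌊12063/1235⌋ = 9, remainder 948
⌊1235/948⌋ = 1, remainder 287
⌊948/287⌋ = 3, remainder 87
⌊287/87⌋ = 3, remainder 26
⌊87/26⌋ = 3, remainder 9
⌊26/9⌋ = 2, remainder 8
⌊9/8⌋ = 1, remainder 1
⌊8/1⌋ = 8, remainder 0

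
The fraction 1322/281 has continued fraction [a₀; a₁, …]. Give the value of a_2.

2

⌊1322/281⌋ = 4, remainder 198
⌊281/198⌋ = 1, remainder 83
⌊198/83⌋ = 2, remainder 32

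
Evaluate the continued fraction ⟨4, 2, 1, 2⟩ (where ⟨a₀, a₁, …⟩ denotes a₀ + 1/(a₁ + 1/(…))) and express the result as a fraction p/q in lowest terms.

Work from the innermost term outward:
Start with 2.
1 + 1/(2/1) = 1 + 1/2 = 3/2
2 + 1/(3/2) = 2 + 2/3 = 8/3
4 + 1/(8/3) = 4 + 3/8 = 35/8

35/8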